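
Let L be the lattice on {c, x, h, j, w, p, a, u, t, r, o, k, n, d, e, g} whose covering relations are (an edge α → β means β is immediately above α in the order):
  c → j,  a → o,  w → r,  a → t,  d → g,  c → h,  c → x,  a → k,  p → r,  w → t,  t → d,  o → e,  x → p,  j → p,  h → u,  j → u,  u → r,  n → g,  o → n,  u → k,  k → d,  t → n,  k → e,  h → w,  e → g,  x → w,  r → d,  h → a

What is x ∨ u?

r

Common upper bounds of {x, u}: d, g, r.
The least among these is r.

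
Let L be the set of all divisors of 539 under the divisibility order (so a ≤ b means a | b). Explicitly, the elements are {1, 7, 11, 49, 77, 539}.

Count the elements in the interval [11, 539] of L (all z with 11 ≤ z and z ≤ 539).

3

The interval [11, 539] = {11, 539, 77}, which has 3 elements.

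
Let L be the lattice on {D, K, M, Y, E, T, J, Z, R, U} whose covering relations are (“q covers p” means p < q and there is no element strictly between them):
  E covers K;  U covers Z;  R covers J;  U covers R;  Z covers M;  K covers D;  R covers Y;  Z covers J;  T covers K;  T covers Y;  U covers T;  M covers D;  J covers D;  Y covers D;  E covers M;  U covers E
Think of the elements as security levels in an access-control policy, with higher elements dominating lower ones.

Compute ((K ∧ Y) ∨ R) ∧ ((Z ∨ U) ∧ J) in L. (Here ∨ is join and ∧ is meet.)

K ∧ Y = D
D ∨ R = R
Z ∨ U = U
U ∧ J = J
R ∧ J = J

J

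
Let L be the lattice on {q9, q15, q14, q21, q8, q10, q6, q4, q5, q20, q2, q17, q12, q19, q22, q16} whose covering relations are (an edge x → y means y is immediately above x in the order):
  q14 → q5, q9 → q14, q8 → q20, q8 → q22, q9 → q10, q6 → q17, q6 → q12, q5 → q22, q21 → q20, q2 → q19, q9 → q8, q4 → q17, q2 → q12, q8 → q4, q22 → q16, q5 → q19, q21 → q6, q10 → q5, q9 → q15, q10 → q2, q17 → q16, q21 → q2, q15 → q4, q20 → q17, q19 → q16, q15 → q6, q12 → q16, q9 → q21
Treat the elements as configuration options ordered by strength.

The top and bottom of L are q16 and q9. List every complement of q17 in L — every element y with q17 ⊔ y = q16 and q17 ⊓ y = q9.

Need y with q17 ∨ y = q16 and q17 ∧ y = q9.
Checking each element gives: q10, q14, q5.

q10, q14, q5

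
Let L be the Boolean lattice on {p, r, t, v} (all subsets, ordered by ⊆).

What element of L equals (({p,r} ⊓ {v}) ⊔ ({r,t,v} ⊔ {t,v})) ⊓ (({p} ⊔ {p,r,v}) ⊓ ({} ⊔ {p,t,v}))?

{v}

{p,r} ∧ {v} = {}
{r,t,v} ∨ {t,v} = {r,t,v}
{} ∨ {r,t,v} = {r,t,v}
{p} ∨ {p,r,v} = {p,r,v}
{} ∨ {p,t,v} = {p,t,v}
{p,r,v} ∧ {p,t,v} = {p,v}
{r,t,v} ∧ {p,v} = {v}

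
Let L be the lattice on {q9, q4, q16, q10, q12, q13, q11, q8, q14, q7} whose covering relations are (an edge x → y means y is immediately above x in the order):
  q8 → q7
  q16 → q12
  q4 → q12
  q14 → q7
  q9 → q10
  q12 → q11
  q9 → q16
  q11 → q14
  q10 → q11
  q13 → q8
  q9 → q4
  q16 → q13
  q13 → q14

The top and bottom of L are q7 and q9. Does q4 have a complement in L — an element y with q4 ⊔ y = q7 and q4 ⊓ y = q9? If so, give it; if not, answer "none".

q8

Need y with q4 ∨ y = q7 and q4 ∧ y = q9.
Checking each element gives: q8.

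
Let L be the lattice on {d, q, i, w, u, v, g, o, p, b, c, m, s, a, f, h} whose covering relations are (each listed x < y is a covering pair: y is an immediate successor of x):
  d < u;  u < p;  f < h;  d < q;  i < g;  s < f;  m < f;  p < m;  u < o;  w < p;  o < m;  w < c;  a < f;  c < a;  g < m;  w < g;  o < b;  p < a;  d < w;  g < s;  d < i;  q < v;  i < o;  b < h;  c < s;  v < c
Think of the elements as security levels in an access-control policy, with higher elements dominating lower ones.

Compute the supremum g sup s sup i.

s

Common upper bounds of {g, s, i}: f, h, s.
The least among these is s.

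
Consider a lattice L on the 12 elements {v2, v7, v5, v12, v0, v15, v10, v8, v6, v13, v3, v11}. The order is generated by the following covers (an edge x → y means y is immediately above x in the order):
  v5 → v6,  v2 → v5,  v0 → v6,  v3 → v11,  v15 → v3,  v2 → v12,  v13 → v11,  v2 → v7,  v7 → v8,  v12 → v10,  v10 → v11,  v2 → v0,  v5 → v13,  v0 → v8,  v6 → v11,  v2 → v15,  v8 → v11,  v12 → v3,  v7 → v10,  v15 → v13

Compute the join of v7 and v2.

Common upper bounds of {v7, v2}: v10, v11, v7, v8.
The least among these is v7.

v7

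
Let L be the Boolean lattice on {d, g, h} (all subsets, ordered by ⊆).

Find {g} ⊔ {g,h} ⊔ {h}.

Common upper bounds of {{g}, {g,h}, {h}}: {d,g,h}, {g,h}.
The least among these is {g,h}.

{g,h}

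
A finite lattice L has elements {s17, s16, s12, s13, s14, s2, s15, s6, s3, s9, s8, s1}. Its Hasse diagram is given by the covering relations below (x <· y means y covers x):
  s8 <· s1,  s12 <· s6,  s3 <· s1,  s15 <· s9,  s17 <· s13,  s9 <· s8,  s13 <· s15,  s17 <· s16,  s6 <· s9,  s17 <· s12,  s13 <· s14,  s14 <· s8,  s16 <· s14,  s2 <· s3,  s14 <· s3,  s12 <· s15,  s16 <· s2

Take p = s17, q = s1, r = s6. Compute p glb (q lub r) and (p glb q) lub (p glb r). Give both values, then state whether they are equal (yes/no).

s17; s17; yes

q lub r = s1, so p glb (q lub r) = s17 glb s1 = s17.
p glb q = s17 and p glb r = s17, so (p glb q) lub (p glb r) = s17 lub s17 = s17.
Equal: yes.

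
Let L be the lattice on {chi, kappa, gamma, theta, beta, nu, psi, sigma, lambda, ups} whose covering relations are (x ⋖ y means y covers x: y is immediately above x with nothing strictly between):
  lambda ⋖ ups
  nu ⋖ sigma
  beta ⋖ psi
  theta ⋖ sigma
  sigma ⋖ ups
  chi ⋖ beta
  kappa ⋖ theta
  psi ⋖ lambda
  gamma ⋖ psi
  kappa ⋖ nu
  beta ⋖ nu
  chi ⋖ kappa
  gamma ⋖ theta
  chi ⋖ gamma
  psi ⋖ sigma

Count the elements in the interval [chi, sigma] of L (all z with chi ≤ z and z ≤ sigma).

8

The interval [chi, sigma] = {beta, chi, gamma, kappa, nu, psi, sigma, theta}, which has 8 elements.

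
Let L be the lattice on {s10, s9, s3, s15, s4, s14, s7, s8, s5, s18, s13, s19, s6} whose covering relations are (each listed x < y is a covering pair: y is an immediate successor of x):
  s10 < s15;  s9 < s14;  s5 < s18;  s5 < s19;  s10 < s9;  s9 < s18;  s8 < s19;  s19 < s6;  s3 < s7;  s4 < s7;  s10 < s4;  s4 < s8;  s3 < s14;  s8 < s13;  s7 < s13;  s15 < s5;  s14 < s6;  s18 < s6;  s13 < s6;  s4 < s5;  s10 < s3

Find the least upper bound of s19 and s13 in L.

Common upper bounds of {s19, s13}: s6.
The least among these is s6.

s6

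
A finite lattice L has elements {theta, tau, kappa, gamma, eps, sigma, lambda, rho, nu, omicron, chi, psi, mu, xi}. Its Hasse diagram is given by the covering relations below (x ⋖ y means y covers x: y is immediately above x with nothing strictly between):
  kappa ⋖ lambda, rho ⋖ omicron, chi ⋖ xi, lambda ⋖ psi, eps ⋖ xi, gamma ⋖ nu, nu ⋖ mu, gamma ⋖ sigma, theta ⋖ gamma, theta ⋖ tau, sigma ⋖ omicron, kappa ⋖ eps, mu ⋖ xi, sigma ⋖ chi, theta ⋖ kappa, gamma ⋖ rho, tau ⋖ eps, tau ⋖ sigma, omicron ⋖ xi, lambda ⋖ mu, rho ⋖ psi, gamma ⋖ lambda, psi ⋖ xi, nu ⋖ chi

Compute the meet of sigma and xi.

sigma

Common lower bounds of {sigma, xi}: gamma, sigma, tau, theta.
The greatest among these is sigma.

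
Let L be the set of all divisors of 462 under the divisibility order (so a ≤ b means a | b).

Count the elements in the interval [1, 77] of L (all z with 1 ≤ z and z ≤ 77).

The interval [1, 77] = {1, 11, 7, 77}, which has 4 elements.

4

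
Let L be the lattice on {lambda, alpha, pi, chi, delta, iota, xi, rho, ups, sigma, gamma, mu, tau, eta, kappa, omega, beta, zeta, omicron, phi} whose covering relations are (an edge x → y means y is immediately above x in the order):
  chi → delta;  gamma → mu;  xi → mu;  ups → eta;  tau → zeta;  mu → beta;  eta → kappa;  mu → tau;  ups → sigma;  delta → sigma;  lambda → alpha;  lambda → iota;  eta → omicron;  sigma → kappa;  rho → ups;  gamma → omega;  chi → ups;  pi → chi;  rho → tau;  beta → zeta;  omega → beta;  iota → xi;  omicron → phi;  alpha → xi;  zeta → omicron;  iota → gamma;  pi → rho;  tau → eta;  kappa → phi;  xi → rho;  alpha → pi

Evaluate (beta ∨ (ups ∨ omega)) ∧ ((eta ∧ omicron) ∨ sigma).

eta

ups ∨ omega = omicron
beta ∨ omicron = omicron
eta ∧ omicron = eta
eta ∨ sigma = kappa
omicron ∧ kappa = eta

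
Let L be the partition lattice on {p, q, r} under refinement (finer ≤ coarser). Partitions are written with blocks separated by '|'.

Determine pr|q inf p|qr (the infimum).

p|q|r

The meet (common refinement) of pr|q and p|qr intersects blocks pairwise, giving p|q|r.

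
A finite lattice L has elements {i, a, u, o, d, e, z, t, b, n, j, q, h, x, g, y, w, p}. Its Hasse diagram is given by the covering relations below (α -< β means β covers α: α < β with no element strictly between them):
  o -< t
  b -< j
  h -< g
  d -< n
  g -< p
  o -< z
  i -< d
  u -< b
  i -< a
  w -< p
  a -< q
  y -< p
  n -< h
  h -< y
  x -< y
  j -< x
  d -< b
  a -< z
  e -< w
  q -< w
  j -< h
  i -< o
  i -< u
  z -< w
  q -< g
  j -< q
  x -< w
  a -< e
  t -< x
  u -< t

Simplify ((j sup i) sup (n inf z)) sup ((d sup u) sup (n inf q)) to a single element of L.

j

j ∨ i = j
n ∧ z = i
j ∨ i = j
d ∨ u = b
n ∧ q = d
b ∨ d = b
j ∨ b = j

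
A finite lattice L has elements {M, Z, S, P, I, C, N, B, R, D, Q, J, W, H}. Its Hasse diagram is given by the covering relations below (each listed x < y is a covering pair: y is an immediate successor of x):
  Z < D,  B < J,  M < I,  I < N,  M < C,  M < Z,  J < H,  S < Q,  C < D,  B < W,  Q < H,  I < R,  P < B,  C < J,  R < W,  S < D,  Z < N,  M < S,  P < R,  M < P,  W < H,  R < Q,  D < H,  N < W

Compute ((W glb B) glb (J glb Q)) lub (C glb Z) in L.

W ∧ B = B
J ∧ Q = P
B ∧ P = P
C ∧ Z = M
P ∨ M = P

P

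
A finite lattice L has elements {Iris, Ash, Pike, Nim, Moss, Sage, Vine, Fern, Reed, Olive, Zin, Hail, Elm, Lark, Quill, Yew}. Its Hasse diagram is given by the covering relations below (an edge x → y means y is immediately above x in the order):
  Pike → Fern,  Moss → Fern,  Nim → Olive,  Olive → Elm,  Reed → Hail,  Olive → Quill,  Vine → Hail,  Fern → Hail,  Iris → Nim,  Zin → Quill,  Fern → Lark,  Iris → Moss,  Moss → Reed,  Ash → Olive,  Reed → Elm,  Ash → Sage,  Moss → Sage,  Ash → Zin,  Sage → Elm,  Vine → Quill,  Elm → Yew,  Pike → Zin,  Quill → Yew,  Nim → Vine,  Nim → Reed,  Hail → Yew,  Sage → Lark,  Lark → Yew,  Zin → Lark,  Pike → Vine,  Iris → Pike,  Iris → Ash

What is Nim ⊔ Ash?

Olive

Common upper bounds of {Nim, Ash}: Elm, Olive, Quill, Yew.
The least among these is Olive.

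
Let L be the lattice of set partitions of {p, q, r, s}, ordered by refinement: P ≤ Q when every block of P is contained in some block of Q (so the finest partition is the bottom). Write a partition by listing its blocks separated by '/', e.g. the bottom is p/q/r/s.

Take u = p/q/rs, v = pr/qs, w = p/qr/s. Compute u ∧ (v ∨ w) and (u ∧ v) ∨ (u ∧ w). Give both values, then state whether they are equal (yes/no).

v ∨ w = pqrs, so u ∧ (v ∨ w) = p/q/rs ∧ pqrs = p/q/rs.
u ∧ v = p/q/r/s and u ∧ w = p/q/r/s, so (u ∧ v) ∨ (u ∧ w) = p/q/r/s ∨ p/q/r/s = p/q/r/s.
Equal: no.

p/q/rs; p/q/r/s; no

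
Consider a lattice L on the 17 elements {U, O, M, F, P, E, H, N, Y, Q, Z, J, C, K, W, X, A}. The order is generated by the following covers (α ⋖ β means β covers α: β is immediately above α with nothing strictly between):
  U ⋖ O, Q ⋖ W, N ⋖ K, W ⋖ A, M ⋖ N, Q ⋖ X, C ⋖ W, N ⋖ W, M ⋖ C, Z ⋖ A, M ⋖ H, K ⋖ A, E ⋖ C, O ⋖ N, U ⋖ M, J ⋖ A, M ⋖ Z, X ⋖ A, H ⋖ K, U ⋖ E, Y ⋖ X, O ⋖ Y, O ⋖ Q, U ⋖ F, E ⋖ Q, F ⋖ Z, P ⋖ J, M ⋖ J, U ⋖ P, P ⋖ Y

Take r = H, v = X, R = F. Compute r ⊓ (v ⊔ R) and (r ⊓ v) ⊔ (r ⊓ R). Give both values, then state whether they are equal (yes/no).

H; U; no

v ⊔ R = A, so r ⊓ (v ⊔ R) = H ⊓ A = H.
r ⊓ v = U and r ⊓ R = U, so (r ⊓ v) ⊔ (r ⊓ R) = U ⊔ U = U.
Equal: no.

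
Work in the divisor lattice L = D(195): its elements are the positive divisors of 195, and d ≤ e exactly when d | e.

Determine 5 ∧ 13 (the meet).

1

In the divisibility order, the meet is the greatest common divisor: gcd(5, 13) = 1.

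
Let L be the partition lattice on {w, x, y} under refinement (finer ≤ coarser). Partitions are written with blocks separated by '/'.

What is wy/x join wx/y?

The join of wy/x and wx/y merges any blocks that overlap across the partitions, giving wxy.

wxy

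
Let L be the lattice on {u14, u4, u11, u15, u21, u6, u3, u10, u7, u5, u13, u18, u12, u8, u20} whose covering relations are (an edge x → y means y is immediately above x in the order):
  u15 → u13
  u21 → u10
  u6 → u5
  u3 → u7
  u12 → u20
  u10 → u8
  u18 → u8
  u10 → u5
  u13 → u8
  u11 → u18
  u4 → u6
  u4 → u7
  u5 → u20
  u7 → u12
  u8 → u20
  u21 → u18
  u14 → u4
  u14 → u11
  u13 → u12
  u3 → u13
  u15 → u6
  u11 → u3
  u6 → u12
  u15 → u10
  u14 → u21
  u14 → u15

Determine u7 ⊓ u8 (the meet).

Common lower bounds of {u7, u8}: u11, u14, u3.
The greatest among these is u3.

u3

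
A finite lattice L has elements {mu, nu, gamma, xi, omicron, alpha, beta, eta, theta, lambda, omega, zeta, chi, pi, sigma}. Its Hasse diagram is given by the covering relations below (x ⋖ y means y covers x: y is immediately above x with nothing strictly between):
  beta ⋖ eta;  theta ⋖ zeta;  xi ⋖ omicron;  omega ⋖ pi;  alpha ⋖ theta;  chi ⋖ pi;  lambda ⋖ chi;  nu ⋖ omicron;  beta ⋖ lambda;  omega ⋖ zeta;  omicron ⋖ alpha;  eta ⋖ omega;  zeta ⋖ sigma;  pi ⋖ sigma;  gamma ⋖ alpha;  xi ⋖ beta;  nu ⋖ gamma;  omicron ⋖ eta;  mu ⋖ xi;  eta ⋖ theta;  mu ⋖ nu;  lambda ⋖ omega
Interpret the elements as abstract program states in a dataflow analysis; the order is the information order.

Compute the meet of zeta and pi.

Common lower bounds of {zeta, pi}: beta, eta, lambda, mu, nu, omega, omicron, xi.
The greatest among these is omega.

omega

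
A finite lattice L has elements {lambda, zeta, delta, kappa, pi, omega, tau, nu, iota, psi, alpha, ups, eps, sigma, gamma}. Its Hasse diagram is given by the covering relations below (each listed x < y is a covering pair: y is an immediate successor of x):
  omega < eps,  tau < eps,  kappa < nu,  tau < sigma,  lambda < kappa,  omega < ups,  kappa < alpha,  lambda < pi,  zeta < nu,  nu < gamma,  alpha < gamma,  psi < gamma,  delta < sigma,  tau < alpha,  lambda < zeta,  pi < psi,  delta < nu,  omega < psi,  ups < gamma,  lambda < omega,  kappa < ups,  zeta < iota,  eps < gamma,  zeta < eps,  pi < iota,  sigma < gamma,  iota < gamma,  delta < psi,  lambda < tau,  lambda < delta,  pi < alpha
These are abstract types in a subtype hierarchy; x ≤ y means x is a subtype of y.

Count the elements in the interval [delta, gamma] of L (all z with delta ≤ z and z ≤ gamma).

5

The interval [delta, gamma] = {delta, gamma, nu, psi, sigma}, which has 5 elements.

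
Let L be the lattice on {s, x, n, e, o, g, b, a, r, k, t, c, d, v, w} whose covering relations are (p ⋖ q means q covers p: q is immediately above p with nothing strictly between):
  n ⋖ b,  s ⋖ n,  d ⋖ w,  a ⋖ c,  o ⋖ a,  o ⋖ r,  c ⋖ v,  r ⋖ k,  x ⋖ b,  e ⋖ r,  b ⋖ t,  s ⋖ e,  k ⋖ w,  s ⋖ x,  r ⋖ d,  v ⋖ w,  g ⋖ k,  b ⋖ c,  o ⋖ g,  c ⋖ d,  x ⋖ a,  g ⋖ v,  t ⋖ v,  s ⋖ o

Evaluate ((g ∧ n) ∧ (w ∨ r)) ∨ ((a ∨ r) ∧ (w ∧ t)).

b

g ∧ n = s
w ∨ r = w
s ∧ w = s
a ∨ r = d
w ∧ t = t
d ∧ t = b
s ∨ b = b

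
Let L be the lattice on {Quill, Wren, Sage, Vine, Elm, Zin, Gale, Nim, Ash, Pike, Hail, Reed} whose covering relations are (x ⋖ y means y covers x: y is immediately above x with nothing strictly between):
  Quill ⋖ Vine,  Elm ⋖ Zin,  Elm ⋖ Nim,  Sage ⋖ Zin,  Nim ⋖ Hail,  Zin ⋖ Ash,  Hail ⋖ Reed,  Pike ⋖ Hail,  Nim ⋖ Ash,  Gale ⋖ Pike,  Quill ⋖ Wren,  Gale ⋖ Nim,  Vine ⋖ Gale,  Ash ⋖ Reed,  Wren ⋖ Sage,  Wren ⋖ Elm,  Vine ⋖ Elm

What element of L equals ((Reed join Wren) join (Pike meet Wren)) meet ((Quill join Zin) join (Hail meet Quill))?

Reed ∨ Wren = Reed
Pike ∧ Wren = Quill
Reed ∨ Quill = Reed
Quill ∨ Zin = Zin
Hail ∧ Quill = Quill
Zin ∨ Quill = Zin
Reed ∧ Zin = Zin

Zin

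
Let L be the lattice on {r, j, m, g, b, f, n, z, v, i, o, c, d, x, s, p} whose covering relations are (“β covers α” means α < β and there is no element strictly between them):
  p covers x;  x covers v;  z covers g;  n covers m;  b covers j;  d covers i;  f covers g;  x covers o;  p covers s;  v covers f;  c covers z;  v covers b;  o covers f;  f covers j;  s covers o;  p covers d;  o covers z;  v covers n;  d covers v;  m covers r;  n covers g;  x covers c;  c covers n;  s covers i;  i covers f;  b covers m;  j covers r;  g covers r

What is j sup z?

Common upper bounds of {j, z}: o, p, s, x.
The least among these is o.

o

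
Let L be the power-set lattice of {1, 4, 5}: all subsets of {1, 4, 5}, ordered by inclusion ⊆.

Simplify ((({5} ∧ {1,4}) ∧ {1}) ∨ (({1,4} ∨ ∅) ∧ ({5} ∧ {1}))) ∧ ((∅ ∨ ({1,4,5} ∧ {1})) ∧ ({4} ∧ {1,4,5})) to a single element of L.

{5} ∧ {1,4} = ∅
∅ ∧ {1} = ∅
{1,4} ∨ ∅ = {1,4}
{5} ∧ {1} = ∅
{1,4} ∧ ∅ = ∅
∅ ∨ ∅ = ∅
{1,4,5} ∧ {1} = {1}
∅ ∨ {1} = {1}
{4} ∧ {1,4,5} = {4}
{1} ∧ {4} = ∅
∅ ∧ ∅ = ∅

∅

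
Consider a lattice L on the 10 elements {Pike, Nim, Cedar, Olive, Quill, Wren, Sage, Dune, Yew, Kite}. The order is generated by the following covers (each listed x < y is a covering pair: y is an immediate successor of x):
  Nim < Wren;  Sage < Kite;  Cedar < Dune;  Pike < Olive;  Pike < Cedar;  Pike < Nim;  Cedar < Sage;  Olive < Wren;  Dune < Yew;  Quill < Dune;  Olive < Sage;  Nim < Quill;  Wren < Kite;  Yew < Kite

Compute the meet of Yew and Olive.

Common lower bounds of {Yew, Olive}: Pike.
The greatest among these is Pike.

Pike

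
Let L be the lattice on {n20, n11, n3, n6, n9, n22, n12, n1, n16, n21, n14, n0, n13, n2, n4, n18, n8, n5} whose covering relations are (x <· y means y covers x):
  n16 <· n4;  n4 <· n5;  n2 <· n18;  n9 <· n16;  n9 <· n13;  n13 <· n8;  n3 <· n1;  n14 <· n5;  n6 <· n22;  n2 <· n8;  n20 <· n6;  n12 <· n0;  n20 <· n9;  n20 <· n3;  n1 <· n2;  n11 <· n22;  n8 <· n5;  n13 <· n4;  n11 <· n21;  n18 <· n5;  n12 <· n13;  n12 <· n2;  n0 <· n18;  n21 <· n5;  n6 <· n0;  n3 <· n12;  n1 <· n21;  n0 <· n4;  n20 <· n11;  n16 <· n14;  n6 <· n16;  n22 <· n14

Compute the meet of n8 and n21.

Common lower bounds of {n8, n21}: n1, n20, n3.
The greatest among these is n1.

n1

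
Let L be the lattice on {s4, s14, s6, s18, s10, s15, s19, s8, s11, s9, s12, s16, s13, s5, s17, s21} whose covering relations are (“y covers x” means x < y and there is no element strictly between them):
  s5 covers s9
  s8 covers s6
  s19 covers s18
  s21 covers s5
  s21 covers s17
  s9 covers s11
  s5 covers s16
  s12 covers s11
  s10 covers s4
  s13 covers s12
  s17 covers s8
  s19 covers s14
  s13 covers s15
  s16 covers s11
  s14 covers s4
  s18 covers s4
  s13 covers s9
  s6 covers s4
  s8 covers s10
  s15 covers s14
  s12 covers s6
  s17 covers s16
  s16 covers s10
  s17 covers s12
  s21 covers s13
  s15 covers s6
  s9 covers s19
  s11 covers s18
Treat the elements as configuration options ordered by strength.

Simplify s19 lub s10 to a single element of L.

s19 ∨ s10 = s5

s5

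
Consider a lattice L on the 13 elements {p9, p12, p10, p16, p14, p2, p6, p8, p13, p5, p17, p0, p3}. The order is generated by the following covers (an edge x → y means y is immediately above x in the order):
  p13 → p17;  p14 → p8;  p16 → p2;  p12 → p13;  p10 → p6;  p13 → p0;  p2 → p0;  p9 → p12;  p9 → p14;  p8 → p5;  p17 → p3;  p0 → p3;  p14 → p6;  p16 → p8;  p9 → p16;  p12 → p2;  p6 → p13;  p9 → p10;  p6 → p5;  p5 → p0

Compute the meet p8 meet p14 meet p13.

p14

Common lower bounds of {p8, p14, p13}: p14, p9.
The greatest among these is p14.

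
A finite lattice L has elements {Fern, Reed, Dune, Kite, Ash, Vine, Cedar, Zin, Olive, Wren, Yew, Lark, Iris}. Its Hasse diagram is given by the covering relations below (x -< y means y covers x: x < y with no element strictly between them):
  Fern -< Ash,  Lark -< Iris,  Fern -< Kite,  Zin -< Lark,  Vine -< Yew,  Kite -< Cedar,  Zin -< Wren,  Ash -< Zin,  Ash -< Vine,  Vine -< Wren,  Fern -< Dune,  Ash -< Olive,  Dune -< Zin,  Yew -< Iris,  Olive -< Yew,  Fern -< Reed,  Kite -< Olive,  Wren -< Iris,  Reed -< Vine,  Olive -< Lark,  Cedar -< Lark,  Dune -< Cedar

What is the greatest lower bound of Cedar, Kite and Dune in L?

Common lower bounds of {Cedar, Kite, Dune}: Fern.
The greatest among these is Fern.

Fern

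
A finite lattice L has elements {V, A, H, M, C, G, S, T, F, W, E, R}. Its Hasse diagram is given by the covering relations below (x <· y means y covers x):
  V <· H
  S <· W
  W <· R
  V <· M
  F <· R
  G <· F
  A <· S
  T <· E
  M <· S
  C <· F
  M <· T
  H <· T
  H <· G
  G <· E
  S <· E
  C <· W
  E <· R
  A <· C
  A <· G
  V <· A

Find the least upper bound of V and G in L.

G

Common upper bounds of {V, G}: E, F, G, R.
The least among these is G.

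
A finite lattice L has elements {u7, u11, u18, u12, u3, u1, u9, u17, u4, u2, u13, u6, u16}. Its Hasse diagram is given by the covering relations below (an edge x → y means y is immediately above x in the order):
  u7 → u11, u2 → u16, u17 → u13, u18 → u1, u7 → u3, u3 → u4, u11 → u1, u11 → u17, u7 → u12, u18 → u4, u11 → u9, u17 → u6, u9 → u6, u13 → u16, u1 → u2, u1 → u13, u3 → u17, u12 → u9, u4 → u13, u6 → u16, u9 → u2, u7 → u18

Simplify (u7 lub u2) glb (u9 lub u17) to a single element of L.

u9

u7 ∨ u2 = u2
u9 ∨ u17 = u6
u2 ∧ u6 = u9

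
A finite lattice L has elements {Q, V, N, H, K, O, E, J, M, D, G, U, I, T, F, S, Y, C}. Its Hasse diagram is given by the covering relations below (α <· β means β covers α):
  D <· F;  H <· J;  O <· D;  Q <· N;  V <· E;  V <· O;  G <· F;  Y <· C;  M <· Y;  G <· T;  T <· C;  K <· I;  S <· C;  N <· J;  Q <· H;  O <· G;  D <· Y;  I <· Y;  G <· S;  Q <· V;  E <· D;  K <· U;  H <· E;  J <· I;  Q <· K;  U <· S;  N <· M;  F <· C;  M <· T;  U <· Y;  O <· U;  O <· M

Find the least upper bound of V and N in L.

M

Common upper bounds of {V, N}: C, M, T, Y.
The least among these is M.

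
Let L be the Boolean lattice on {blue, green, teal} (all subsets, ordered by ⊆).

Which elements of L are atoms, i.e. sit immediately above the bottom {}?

{blue}, {green}, {teal}

The atoms are exactly the elements that cover {}: {blue}, {green}, {teal}.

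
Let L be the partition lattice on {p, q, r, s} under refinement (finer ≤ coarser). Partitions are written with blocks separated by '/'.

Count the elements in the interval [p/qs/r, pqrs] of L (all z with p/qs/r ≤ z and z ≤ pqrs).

5

The interval [p/qs/r, pqrs] = {p/qrs, p/qs/r, pqrs, pqs/r, pr/qs}, which has 5 elements.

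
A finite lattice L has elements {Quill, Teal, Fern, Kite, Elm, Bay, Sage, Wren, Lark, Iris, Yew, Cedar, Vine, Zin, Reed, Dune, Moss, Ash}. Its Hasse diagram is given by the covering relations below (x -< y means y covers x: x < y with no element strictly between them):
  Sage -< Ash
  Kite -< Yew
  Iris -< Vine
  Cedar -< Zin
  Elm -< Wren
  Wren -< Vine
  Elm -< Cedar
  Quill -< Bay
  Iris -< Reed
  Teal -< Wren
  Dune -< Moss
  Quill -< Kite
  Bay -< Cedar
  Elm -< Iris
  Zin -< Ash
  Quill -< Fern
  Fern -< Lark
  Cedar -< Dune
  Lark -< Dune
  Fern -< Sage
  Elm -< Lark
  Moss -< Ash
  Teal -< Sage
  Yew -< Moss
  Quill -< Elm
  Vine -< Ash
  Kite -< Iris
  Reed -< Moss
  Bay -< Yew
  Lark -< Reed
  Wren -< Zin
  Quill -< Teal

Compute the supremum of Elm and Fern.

Common upper bounds of {Elm, Fern}: Ash, Dune, Lark, Moss, Reed.
The least among these is Lark.

Lark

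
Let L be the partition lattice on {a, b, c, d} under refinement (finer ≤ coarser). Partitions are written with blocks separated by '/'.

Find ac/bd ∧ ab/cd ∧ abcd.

The meet (common refinement) of ac/bd, ab/cd, abcd intersects blocks pairwise, giving a/b/c/d.

a/b/c/d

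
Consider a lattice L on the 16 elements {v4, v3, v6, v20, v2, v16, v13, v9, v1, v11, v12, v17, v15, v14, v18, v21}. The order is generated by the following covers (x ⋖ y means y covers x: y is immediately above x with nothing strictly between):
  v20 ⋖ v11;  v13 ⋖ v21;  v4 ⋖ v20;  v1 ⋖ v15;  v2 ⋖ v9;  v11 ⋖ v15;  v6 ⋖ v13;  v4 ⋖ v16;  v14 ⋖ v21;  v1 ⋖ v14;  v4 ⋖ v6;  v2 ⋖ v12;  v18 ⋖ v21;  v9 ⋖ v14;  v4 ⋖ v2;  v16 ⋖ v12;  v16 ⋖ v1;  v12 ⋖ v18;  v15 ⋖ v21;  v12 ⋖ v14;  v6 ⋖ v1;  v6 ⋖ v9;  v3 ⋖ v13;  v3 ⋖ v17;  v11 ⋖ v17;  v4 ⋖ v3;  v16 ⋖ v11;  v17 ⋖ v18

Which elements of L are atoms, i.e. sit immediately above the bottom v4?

The atoms are exactly the elements that cover v4: v16, v2, v20, v3, v6.

v16, v2, v20, v3, v6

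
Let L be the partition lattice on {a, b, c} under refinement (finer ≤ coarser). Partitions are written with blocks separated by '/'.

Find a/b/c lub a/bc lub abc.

abc

Common upper bounds of {a/b/c, a/bc, abc}: abc.
The least among these is abc.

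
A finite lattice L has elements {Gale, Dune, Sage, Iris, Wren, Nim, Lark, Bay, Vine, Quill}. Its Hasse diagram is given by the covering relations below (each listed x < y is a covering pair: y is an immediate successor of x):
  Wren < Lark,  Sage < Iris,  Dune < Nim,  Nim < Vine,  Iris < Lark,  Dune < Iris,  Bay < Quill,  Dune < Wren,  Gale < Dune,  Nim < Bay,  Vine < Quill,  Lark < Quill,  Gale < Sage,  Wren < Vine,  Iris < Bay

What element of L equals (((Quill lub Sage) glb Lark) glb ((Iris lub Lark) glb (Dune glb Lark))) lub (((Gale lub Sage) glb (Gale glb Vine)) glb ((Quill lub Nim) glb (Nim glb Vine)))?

Quill ∨ Sage = Quill
Quill ∧ Lark = Lark
Iris ∨ Lark = Lark
Dune ∧ Lark = Dune
Lark ∧ Dune = Dune
Lark ∧ Dune = Dune
Gale ∨ Sage = Sage
Gale ∧ Vine = Gale
Sage ∧ Gale = Gale
Quill ∨ Nim = Quill
Nim ∧ Vine = Nim
Quill ∧ Nim = Nim
Gale ∧ Nim = Gale
Dune ∨ Gale = Dune

Dune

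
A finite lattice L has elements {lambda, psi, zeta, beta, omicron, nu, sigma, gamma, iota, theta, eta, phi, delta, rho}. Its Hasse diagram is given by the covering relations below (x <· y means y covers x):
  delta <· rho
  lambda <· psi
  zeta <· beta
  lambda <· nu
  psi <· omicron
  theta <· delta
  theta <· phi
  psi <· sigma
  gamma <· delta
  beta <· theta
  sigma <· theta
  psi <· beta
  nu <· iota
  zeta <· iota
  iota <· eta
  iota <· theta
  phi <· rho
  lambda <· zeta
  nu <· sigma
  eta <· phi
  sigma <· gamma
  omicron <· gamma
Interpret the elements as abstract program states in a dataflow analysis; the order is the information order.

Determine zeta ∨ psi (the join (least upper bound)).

beta

Common upper bounds of {zeta, psi}: beta, delta, phi, rho, theta.
The least among these is beta.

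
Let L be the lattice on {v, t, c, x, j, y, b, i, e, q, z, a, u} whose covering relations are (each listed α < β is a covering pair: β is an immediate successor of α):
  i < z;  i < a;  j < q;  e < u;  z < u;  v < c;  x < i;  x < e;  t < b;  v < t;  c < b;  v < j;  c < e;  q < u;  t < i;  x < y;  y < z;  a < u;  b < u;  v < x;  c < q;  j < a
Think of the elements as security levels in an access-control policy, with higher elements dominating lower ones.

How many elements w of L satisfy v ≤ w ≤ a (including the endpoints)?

The interval [v, a] = {a, i, j, t, v, x}, which has 6 elements.

6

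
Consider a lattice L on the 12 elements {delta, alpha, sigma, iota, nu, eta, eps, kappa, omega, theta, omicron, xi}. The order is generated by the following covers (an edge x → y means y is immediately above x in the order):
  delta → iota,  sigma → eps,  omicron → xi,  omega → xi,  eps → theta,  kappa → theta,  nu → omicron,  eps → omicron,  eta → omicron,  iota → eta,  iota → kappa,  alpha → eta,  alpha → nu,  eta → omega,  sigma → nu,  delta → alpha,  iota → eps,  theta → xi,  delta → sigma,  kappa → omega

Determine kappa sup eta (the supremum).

omega

Common upper bounds of {kappa, eta}: omega, xi.
The least among these is omega.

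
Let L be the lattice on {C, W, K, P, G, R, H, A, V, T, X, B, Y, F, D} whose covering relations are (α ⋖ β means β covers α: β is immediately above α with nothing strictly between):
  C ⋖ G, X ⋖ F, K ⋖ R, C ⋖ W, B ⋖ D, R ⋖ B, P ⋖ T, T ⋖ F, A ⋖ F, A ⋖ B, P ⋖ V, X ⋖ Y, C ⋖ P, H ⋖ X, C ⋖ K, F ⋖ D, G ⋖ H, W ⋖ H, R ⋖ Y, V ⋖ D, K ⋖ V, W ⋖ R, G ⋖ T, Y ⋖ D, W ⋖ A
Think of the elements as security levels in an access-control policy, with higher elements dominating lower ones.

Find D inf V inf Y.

Common lower bounds of {D, V, Y}: C, K.
The greatest among these is K.

K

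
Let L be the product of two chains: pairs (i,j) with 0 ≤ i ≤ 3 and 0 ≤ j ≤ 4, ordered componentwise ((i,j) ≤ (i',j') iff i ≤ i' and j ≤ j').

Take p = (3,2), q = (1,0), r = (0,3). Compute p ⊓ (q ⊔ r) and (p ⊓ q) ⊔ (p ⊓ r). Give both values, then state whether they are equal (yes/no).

(1,2); (1,2); yes

q ⊔ r = (1,3), so p ⊓ (q ⊔ r) = (3,2) ⊓ (1,3) = (1,2).
p ⊓ q = (1,0) and p ⊓ r = (0,2), so (p ⊓ q) ⊔ (p ⊓ r) = (1,0) ⊔ (0,2) = (1,2).
Equal: yes.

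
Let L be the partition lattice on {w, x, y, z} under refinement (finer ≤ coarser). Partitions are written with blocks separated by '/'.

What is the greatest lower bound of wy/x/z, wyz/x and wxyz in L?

wy/x/z

Common lower bounds of {wy/x/z, wyz/x, wxyz}: w/x/y/z, wy/x/z.
The greatest among these is wy/x/z.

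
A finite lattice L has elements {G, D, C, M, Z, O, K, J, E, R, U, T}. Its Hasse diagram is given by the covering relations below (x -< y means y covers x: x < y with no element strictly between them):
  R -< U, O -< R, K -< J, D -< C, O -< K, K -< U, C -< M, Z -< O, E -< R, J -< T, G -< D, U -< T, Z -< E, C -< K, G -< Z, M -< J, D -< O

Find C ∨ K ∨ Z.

K

Common upper bounds of {C, K, Z}: J, K, T, U.
The least among these is K.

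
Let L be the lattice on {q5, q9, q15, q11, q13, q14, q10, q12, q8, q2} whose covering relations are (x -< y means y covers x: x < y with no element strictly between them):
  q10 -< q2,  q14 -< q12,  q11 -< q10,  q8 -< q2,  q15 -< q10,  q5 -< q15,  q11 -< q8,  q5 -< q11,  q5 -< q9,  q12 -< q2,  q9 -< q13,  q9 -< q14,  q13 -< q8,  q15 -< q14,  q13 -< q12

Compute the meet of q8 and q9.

q9

Common lower bounds of {q8, q9}: q5, q9.
The greatest among these is q9.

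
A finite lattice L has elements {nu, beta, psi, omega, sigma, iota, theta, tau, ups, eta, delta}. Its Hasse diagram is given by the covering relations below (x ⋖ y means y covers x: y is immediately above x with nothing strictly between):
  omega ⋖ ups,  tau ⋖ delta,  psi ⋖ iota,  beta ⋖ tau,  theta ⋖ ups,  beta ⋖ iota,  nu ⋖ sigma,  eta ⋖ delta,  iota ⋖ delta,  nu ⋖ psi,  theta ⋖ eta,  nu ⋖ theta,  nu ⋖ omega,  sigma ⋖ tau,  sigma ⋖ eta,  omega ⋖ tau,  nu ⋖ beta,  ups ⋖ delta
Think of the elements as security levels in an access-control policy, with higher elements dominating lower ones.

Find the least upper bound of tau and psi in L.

Common upper bounds of {tau, psi}: delta.
The least among these is delta.

delta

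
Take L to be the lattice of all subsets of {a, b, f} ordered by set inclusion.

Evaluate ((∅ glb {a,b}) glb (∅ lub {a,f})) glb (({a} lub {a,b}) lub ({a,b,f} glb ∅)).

∅

∅ ∧ {a,b} = ∅
∅ ∨ {a,f} = {a,f}
∅ ∧ {a,f} = ∅
{a} ∨ {a,b} = {a,b}
{a,b,f} ∧ ∅ = ∅
{a,b} ∨ ∅ = {a,b}
∅ ∧ {a,b} = ∅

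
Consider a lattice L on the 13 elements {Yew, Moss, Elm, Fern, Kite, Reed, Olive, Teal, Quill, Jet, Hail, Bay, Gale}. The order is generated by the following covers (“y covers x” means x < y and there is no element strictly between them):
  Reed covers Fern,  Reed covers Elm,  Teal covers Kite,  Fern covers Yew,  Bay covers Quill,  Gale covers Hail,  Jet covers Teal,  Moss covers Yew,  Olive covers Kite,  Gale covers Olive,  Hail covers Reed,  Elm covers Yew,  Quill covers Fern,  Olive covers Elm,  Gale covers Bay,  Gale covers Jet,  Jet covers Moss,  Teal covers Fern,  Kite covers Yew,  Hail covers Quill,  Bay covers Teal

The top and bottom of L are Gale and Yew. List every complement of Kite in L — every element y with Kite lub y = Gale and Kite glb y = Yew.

Hail, Reed

Need y with Kite ∨ y = Gale and Kite ∧ y = Yew.
Checking each element gives: Hail, Reed.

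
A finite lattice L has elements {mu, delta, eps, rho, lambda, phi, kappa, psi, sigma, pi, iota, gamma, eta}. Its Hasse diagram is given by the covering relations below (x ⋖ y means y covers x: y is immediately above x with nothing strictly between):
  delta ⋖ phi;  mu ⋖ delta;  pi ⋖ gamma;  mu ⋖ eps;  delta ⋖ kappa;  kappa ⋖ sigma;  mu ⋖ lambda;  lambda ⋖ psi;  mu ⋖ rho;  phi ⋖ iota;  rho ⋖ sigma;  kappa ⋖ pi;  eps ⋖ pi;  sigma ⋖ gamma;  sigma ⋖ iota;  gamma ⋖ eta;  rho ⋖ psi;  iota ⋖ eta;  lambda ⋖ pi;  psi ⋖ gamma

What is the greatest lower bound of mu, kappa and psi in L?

mu

Common lower bounds of {mu, kappa, psi}: mu.
The greatest among these is mu.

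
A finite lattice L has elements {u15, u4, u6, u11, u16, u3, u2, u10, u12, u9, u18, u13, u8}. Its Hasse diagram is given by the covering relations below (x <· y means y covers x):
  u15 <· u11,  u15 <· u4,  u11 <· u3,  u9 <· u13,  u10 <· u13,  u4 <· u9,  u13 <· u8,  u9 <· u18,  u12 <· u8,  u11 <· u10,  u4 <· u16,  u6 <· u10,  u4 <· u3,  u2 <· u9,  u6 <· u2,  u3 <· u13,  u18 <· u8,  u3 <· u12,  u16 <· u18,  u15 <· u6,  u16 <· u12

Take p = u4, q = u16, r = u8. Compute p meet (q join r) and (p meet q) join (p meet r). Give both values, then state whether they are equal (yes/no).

u4; u4; yes

q join r = u8, so p meet (q join r) = u4 meet u8 = u4.
p meet q = u4 and p meet r = u4, so (p meet q) join (p meet r) = u4 join u4 = u4.
Equal: yes.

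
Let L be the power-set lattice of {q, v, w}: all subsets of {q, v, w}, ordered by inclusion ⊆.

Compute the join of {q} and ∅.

Under ⊆, join is union: {q} ∪ ∅ = {q}.

{q}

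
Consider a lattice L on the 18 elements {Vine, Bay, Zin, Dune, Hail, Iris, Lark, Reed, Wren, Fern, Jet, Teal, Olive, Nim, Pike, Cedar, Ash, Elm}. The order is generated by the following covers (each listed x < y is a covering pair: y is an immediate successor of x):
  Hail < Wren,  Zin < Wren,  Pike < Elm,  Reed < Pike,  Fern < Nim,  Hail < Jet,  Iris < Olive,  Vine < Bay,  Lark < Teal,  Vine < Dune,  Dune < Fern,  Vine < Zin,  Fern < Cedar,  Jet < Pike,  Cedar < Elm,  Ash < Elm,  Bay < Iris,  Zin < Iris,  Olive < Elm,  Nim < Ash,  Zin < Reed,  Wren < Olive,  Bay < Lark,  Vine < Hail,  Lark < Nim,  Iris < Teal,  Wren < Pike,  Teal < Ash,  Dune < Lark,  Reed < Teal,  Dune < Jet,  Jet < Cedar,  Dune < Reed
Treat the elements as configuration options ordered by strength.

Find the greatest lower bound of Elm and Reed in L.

Reed

Common lower bounds of {Elm, Reed}: Dune, Reed, Vine, Zin.
The greatest among these is Reed.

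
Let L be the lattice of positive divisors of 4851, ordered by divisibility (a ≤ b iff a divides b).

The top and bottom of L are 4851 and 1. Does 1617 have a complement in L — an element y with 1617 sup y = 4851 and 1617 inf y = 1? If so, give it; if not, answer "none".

none

For every candidate y, either 1617 ∨ y ≠ 4851 or 1617 ∧ y ≠ 1; no complement exists.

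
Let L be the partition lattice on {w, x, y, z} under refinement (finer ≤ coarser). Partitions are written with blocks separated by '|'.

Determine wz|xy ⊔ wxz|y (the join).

Common upper bounds of {wz|xy, wxz|y}: wxyz.
The least among these is wxyz.

wxyz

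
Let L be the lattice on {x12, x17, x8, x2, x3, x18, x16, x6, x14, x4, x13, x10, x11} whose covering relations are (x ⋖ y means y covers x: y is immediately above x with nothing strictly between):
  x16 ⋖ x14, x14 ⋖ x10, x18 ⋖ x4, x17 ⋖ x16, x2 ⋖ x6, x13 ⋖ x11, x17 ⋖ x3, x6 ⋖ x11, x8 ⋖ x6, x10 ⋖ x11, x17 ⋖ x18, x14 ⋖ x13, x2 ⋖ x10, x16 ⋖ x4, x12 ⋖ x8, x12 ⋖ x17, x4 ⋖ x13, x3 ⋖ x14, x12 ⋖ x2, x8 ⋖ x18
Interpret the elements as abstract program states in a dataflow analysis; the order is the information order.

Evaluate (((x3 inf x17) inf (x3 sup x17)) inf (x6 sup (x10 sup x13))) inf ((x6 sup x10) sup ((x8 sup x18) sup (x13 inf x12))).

x3 ∧ x17 = x17
x3 ∨ x17 = x3
x17 ∧ x3 = x17
x10 ∨ x13 = x11
x6 ∨ x11 = x11
x17 ∧ x11 = x17
x6 ∨ x10 = x11
x8 ∨ x18 = x18
x13 ∧ x12 = x12
x18 ∨ x12 = x18
x11 ∨ x18 = x11
x17 ∧ x11 = x17

x17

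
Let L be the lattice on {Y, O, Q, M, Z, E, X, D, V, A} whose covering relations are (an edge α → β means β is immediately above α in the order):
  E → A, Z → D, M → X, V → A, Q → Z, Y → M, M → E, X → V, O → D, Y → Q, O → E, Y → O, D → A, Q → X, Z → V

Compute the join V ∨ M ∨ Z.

V

Common upper bounds of {V, M, Z}: A, V.
The least among these is V.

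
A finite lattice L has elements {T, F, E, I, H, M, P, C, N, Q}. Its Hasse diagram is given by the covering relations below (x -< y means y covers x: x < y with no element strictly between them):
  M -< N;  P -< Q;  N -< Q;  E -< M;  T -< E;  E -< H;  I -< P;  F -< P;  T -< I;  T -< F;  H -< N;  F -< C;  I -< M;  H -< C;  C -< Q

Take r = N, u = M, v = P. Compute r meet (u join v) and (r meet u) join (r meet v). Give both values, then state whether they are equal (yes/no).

u join v = Q, so r meet (u join v) = N meet Q = N.
r meet u = M and r meet v = I, so (r meet u) join (r meet v) = M join I = M.
Equal: no.

N; M; no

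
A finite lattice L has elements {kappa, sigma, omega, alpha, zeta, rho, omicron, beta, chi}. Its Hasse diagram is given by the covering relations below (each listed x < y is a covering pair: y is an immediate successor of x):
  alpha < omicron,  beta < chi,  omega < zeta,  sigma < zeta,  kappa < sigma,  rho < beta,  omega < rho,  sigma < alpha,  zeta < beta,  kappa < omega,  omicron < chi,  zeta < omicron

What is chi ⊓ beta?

beta

Common lower bounds of {chi, beta}: beta, kappa, omega, rho, sigma, zeta.
The greatest among these is beta.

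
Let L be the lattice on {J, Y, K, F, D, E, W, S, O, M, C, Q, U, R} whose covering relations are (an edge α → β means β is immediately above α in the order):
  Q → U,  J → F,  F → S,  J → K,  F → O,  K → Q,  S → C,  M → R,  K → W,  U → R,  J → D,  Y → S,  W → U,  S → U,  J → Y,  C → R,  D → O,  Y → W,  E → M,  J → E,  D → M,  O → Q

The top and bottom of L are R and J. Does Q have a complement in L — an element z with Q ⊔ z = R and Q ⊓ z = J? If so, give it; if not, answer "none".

Need z with Q ∨ z = R and Q ∧ z = J.
Checking each element gives: E.

E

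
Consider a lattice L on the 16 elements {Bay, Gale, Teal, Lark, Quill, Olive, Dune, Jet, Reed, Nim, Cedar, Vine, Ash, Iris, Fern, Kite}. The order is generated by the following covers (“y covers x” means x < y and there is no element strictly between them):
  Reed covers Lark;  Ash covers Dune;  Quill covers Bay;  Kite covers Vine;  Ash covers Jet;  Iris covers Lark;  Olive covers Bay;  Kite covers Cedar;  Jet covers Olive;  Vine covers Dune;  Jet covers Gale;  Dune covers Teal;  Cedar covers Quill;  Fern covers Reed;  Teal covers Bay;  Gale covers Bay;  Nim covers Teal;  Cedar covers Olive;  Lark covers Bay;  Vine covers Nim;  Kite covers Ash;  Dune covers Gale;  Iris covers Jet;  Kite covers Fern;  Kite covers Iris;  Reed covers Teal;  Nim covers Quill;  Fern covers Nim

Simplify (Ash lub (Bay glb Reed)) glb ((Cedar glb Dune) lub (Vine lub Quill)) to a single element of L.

Bay ∧ Reed = Bay
Ash ∨ Bay = Ash
Cedar ∧ Dune = Bay
Vine ∨ Quill = Vine
Bay ∨ Vine = Vine
Ash ∧ Vine = Dune

Dune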